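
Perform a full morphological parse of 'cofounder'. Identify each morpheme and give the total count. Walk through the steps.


Step 1: Identify prefix: 'co' (meaning: together)
Step 2: Identify root: 'found'
Step 3: Identify suffix(es): 'er'
Decomposition: co- (prefix: together) + found (root) + -er (suffix: one who)
Total morphemes: 3

3 morphemes (co- (prefix: together) + found (root) + -er (suffix: one who))


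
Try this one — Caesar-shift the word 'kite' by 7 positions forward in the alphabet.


Shift each letter by 7: k -> r, i -> p, t -> a, e -> l. Result: 'rpal'.

rpal


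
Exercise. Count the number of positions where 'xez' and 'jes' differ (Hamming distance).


Alignment:
Position 1: 'x' vs 'j' = DIFFER
Position 2: 'e' vs 'e' = match
Position 3: 'z' vs 's' = DIFFER
Total differences: 2

2


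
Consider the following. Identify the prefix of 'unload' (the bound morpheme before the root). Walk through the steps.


The word 'unload' = 'un' (prefix) + 'load' (root). The prefix is 'un'.

un


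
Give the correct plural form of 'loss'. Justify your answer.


Apply rule: Add -es (sibilant/fricative ending). 'loss' becomes 'losses'.

losses


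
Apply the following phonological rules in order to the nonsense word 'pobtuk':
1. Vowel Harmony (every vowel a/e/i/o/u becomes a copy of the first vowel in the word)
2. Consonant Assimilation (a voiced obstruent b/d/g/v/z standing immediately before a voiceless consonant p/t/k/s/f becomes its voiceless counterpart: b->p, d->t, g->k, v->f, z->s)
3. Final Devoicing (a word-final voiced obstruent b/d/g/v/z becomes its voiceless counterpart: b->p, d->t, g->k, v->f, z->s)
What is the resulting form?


Starting form: 'pobtuk'
Rule 1: Vowel Harmony: all vowels become 'o' (matching first vowel). 'pobtuk' -> 'pobtok'
Rule 2: Consonant Assimilation: voiced obstruent before voiceless consonant becomes voiceless ('bt' -> 'pt'). 'pobtok' -> 'poptok'
Rule 3: Final Devoicing: final consonant 'k' is not one of the voiced obstruents b/d/g/v/z. No change.
Final form: 'poptok'

poptok


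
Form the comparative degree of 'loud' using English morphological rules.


Apply comparative formation (add -er): 'loud' -> 'louder'.

louder


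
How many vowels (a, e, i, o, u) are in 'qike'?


Vowels in 'qike': i, e = 2 vowels.

2


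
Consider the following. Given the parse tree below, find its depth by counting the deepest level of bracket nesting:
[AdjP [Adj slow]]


Count bracket nesting levels:
'[' at pos 0: depth = 1
'[' at pos 6: depth = 2
Maximum depth reached: 2

2


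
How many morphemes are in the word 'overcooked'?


Decomposition: over- (prefix) + cook (root) + -ed (suffix) = 3 morpheme(s)

3 morphemes


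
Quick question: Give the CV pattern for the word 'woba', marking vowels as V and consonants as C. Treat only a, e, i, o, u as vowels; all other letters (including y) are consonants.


Letter mapping: w = C, o = V, b = C, a = V.

CVCV


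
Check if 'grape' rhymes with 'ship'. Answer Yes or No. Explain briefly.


Rime (stressed vowel + following sounds) of 'grape': -ape = /eɪp/
Rime of 'ship': -ip = /ɪp/
/eɪp/ and /ɪp/ are different ending sounds, so the words do not rhyme.

No


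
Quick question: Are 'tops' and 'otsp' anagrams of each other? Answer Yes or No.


Sorted letters of 'tops': 'opst'
Sorted letters of 'otsp': 'opst'
They match.

Yes


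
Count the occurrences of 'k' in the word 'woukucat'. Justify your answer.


Letter 'k' in 'woukucat': found at position(s) 4 = 1 occurrence(s).

1


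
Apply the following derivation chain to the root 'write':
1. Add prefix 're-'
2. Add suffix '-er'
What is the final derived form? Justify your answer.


Step 1: Add prefix 're-' to 'write' = 'rewrite'
Step 2: Add suffix '-er' to 'rewrite' = 'rewriter'

rewriter


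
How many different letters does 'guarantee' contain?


Unique letters in 'guarantee': {a, e, g, n, r, t, u} = 7 distinct letters.

7


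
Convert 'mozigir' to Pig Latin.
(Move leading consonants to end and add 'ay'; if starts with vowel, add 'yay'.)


'mozigir': move consonant cluster 'm' to end and add 'ay': 'ozigirmay'.

ozigirmay


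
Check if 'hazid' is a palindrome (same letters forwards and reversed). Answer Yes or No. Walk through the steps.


Forward: 'hazid'
Reversed: 'dizah'
They differ.

No


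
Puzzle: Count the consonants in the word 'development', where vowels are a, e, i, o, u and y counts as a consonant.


Consonants in 'development': d, v, l, p, m, n, t = 7 consonants.

7


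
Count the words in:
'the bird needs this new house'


Split into words: the | bird | needs | this | new | house = 6 words.

6


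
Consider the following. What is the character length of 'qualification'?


Spell out 'qualification' and number each letter: q(1), u(2), a(3), l(4), i(5), f(6), i(7), c(8), a(9), t(10), i(11), o(12), n(13). Total: 13 letters.

13


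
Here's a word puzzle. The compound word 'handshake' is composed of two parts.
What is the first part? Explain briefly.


Split 'handshake' into 'hand' + 'shake'. The first part is 'hand'.

hand


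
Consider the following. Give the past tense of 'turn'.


Apply rule: Add -ed. 'turn' becomes 'turned'.

turned


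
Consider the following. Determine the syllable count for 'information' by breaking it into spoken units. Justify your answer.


Break 'information' into syllables: in-for-ma-tion -> in | for | ma | tion = 4 syllables

4 syllables


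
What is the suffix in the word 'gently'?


The word 'gently' = 'gentle' (root) + '-ly' (suffix). The suffix is '-ly'.

ly


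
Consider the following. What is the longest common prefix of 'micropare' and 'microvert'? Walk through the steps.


Compare from the start: 5 characters match: 'micro'. Mismatch at position 6: 'p' vs 'v'.

micro


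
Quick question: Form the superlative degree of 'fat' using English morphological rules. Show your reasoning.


Apply superlative formation (double final consonant, add -est): 'fat' -> 'fattest'.

fattest


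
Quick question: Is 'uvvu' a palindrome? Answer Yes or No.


Forward: 'uvvu'
Reversed: 'uvvu'
They are identical.

Yes


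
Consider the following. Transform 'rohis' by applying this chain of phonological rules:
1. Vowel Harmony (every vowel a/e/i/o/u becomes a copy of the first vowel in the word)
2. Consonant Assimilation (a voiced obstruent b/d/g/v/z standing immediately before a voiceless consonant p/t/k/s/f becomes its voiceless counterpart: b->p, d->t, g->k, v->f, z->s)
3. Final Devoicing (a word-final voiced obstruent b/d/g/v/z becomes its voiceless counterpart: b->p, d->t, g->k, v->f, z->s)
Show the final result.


Starting form: 'rohis'
Rule 1: Vowel Harmony: all vowels become 'o' (matching first vowel). 'rohis' -> 'rohos'
Rule 2: Consonant Assimilation: no voiced obstruent (b/d/g/v/z) stands immediately before a voiceless consonant (p/t/k/s/f). No change.
Rule 3: Final Devoicing: final consonant 's' is not one of the voiced obstruents b/d/g/v/z. No change.
Final form: 'rohos'

rohos


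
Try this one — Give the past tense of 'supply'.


Apply rule: Change -y to -ied. 'supply' becomes 'supplied'.

supplied


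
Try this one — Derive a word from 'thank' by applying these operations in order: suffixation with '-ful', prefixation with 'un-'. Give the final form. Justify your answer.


Step 1: Add suffix '-ful' to 'thank' = 'thankful'
Step 2: Add prefix 'un-' to 'thankful' = 'unthankful'

unthankful


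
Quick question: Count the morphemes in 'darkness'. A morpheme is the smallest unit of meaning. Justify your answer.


Decomposition: dark (root) + -ness (suffix) = 2 morpheme(s)

2 morphemes


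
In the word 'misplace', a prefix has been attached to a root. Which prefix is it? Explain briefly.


The word 'misplace' = 'mis' (prefix) + 'place' (root). The prefix is 'mis'.

mis


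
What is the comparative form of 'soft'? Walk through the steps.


Apply comparative formation (add -er): 'soft' -> 'softer'.

softer


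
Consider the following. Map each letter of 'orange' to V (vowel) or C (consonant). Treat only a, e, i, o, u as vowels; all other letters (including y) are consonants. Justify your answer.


Letter mapping: o = V, r = C, a = V, n = C, g = C, e = V.

VCVCCV


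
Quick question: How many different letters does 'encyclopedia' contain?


Unique letters in 'encyclopedia': {a, c, d, e, i, l, n, o, p, y} = 10 distinct letters.

10


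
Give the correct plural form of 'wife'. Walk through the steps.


Apply rule: Change -fe to -ves. 'wife' becomes 'wives'.

wives


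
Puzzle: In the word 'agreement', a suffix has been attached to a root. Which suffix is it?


The word 'agreement' = 'agree' (root) + '-ment' (suffix). The suffix is '-ment'.

ment


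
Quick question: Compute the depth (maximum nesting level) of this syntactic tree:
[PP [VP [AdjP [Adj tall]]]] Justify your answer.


Count bracket nesting levels:
'[' at pos 0: depth = 1
'[' at pos 4: depth = 2
'[' at pos 8: depth = 3
'[' at pos 14: depth = 4
Maximum depth reached: 4

4


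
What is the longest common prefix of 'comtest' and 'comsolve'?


Compare from the start: 3 characters match: 'com'. Mismatch at position 4: 't' vs 's'.

com


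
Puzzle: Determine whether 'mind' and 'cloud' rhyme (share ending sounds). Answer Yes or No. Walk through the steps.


Rime (stressed vowel + following sounds) of 'mind': -ind = /aɪnd/
Rime of 'cloud': -oud = /aʊd/
/aɪnd/ and /aʊd/ are different ending sounds, so the words do not rhyme.

No


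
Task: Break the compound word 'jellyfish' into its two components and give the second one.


Split 'jellyfish' into 'jelly' + 'fish'. The second part is 'fish'.

fish


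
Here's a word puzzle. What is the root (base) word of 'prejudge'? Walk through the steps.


Remove prefix 'pre' from 'prejudge' to get root 'judge'.

judge


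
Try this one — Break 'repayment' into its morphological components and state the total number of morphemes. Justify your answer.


Step 1: Identify prefix: 're' (meaning: again)
Step 2: Identify root: 'pay'
Step 3: Identify suffix(es): 'ment'
Decomposition: re- (prefix: again) + pay (root) + -ment (suffix: action/result)
Total morphemes: 3

3 morphemes (re- (prefix: again) + pay (root) + -ment (suffix: action/result))


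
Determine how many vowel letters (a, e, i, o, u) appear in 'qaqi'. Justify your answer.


Vowels in 'qaqi': a, i = 2 vowels.

2


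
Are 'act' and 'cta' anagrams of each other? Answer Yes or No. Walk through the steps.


Sorted letters of 'act': 'act'
Sorted letters of 'cta': 'act'
They match.

Yes


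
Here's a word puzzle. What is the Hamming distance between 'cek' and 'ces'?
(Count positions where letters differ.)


Alignment:
Position 1: 'c' vs 'c' = match
Position 2: 'e' vs 'e' = match
Position 3: 'k' vs 's' = DIFFER
Total differences: 1

1


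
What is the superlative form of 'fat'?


Apply superlative formation (double final consonant, add -est): 'fat' -> 'fattest'.

fattest


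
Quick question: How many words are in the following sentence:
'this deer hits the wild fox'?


Split into words: this | deer | hits | the | wild | fox = 6 words.

6


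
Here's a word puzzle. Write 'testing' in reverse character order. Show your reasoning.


Reverse 'testing' character by character: 'gnitset'.

gnitset


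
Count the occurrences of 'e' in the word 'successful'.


Letter 'e' in 'successful': found at position(s) 5 = 1 occurrence(s).

1


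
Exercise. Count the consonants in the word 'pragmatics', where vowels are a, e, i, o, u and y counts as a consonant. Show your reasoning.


Consonants in 'pragmatics': p, r, g, m, t, c, s = 7 consonants.

7


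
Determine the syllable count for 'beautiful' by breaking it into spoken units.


Break 'beautiful' into syllables: beau-ti-ful -> beau | ti | ful = 3 syllables

3 syllables


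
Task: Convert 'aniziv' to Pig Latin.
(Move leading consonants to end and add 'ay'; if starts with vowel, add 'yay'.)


'aniziv' starts with a vowel, so add 'yay': 'anizivyay'.

anizivyay


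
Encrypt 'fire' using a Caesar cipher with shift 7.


Shift each letter by 7: f -> m, i -> p, r -> y, e -> l. Result: 'mpyl'.

mpyl


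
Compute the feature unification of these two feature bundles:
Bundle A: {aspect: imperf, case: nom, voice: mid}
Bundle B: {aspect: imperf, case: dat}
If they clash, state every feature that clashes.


Compare features:
aspect: A=imperf vs B=imperf -> unified: imperf
case: A=nom vs B=dat -> CLASH
voice: A=mid vs B=_ -> unified: mid
Clash detected on feature 'case' (nom vs dat); unification fails.

CLASH on 'case' (nom vs dat)


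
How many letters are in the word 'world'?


Spell out 'world' and number each letter: w(1), o(2), r(3), l(4), d(5). Total: 5 letters.

5


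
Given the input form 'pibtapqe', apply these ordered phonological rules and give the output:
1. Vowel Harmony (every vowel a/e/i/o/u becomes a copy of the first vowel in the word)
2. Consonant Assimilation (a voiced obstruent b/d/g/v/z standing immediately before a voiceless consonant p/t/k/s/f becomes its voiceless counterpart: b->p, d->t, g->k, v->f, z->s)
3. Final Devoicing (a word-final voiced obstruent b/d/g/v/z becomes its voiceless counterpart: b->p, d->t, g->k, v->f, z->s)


Starting form: 'pibtapqe'
Rule 1: Vowel Harmony: all vowels become 'i' (matching first vowel). 'pibtapqe' -> 'pibtipqi'
Rule 2: Consonant Assimilation: voiced obstruent before voiceless consonant becomes voiceless ('bt' -> 'pt'). 'pibtipqi' -> 'piptipqi'
Rule 3: Final Devoicing: the word ends in the vowel 'i', not a consonant. No change.
Final form: 'piptipqi'

piptipqi


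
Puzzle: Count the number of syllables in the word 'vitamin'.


Break 'vitamin' into syllables: vi-ta-min -> vi | ta | min = 3 syllables

3 syllables


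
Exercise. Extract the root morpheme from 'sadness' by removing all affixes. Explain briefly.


Remove suffix '-ness' from 'sadness' to get root 'sad'.

sad


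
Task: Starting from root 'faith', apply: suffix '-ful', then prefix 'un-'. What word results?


Step 1: Add suffix '-ful' to 'faith' = 'faithful'
Step 2: Add prefix 'un-' to 'faithful' = 'unfaithful'

unfaithful


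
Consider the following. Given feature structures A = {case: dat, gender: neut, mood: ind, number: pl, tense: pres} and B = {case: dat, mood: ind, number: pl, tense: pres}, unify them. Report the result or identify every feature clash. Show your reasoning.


Compare features:
case: A=dat vs B=dat -> unified: dat
gender: A=neut vs B=_ -> unified: neut
mood: A=ind vs B=ind -> unified: ind
number: A=pl vs B=pl -> unified: pl
tense: A=pres vs B=pres -> unified: pres
No clashes found.

Unified: {case: dat, gender: neut, mood: ind, number: pl, tense: pres}


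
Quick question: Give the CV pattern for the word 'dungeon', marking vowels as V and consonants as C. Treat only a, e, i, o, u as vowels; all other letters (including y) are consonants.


Letter mapping: d = C, u = V, n = C, g = C, e = V, o = V, n = C.

CVCCVVC


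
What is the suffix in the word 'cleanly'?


The word 'cleanly' = 'clean' (root) + '-ly' (suffix). The suffix is '-ly'.

ly


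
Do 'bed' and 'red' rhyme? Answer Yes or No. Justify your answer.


Rime (stressed vowel + following sounds) of 'bed': -ed = /ɛd/
Rime of 'red': -ed = /ɛd/
/ɛd/ and /ɛd/ are the same ending sound, so the words rhyme.

Yes


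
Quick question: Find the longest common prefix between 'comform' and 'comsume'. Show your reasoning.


Compare from the start: 3 characters match: 'com'. Mismatch at position 4: 'f' vs 's'.

com


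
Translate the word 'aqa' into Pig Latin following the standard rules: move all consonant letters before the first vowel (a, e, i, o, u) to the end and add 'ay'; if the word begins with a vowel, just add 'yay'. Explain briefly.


'aqa' starts with a vowel, so add 'yay': 'aqayay'.

aqayay


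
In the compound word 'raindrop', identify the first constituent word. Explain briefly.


Split 'raindrop' into 'rain' + 'drop'. The first part is 'rain'.

rain


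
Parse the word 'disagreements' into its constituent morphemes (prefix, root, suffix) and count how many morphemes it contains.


Step 1: Identify prefix: 'dis' (meaning: not/apart)
Step 2: Identify root: 'agree'
Step 3: Identify suffix(es): 'ment, s'
Decomposition: dis- (prefix: not/apart) + agree (root) + -ment (suffix: action/result) + -s (plural)
Total morphemes: 4

4 morphemes (dis- (prefix: not/apart) + agree (root) + -ment (suffix: action/result) + -s (plural))


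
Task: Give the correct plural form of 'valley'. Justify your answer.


Apply rule: Add -s. 'valley' becomes 'valleys'.

valleys


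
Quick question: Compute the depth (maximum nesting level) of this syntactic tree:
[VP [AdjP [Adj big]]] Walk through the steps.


Count bracket nesting levels:
'[' at pos 0: depth = 1
'[' at pos 4: depth = 2
'[' at pos 10: depth = 3
Maximum depth reached: 3

3


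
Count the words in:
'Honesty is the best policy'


Split into words: Honesty | is | the | best | policy = 5 words.

5


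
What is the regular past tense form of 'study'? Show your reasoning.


Apply rule: Change -y to -ied. 'study' becomes 'studied'.

studied


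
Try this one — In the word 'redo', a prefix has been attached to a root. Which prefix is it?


The word 'redo' = 're' (prefix) + 'do' (root). The prefix is 're'.

re


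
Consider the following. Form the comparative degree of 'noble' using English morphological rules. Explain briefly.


Apply comparative formation (ends in e: add -r): 'noble' -> 'nobler'.

nobler


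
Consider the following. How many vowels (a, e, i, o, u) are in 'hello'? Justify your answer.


Vowels in 'hello': e, o = 2 vowels.

2


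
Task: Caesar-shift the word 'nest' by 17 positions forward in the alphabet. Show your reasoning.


Shift each letter by 17: n -> e, e -> v, s -> j, t -> k. Result: 'evjk'.

evjk


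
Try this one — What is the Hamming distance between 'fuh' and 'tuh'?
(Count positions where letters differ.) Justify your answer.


Alignment:
Position 1: 'f' vs 't' = DIFFER
Position 2: 'u' vs 'u' = match
Position 3: 'h' vs 'h' = match
Total differences: 1

1


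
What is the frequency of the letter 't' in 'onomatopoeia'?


Letter 't' in 'onomatopoeia': found at position(s) 6 = 1 occurrence(s).

1


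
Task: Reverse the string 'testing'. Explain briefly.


Reverse 'testing' character by character: 'gnitset'.

gnitset


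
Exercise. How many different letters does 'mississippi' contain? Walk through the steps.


Unique letters in 'mississippi': {i, m, p, s} = 4 distinct letters.

4


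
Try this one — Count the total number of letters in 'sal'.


Spell out 'sal' and number each letter: s(1), a(2), l(3). Total: 3 letters.

3


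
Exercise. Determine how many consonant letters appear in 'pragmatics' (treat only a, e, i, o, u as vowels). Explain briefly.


Consonants in 'pragmatics': p, r, g, m, t, c, s = 7 consonants.

7


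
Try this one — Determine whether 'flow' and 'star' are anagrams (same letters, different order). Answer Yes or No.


Sorted letters of 'flow': 'flow'
Sorted letters of 'star': 'arst'
They do not match.

No


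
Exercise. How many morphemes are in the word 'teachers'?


Decomposition: teach (root) + -er (suffix) + -s (plural) = 3 morpheme(s)

3 morphemes


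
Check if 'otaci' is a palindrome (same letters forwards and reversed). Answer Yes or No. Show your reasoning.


Forward: 'otaci'
Reversed: 'icato'
They differ.

No


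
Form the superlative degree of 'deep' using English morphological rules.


Apply superlative formation (add -est): 'deep' -> 'deepest'.

deepest


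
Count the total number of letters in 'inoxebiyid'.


Spell out 'inoxebiyid' and number each letter: i(1), n(2), o(3), x(4), e(5), b(6), i(7), y(8), i(9), d(10). Total: 10 letters.

10


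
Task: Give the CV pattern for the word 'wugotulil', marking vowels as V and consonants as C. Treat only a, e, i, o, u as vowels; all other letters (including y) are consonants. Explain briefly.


Letter mapping: w = C, u = V, g = C, o = V, t = C, u = V, l = C, i = V, l = C.

CVCVCVCVC


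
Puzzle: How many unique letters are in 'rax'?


Unique letters in 'rax': {a, r, x} = 3 distinct letters.

3


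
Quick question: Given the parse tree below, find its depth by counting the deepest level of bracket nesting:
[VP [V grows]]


Count bracket nesting levels:
'[' at pos 0: depth = 1
'[' at pos 4: depth = 2
Maximum depth reached: 2

2


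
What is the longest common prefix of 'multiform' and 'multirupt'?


Compare from the start: 5 characters match: 'multi'. Mismatch at position 6: 'f' vs 'r'.

multi


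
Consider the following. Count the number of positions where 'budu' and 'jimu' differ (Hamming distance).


Alignment:
Position 1: 'b' vs 'j' = DIFFER
Position 2: 'u' vs 'i' = DIFFER
Position 3: 'd' vs 'm' = DIFFER
Position 4: 'u' vs 'u' = match
Total differences: 3

3


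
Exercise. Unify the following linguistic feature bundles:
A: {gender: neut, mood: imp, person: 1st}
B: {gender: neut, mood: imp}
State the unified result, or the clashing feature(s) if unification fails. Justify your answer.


Compare features:
gender: A=neut vs B=neut -> unified: neut
mood: A=imp vs B=imp -> unified: imp
person: A=1st vs B=_ -> unified: 1st
No clashes found.

Unified: {gender: neut, mood: imp, person: 1st}


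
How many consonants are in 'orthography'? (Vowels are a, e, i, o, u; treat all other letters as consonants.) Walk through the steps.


Consonants in 'orthography': r, t, h, g, r, p, h, y = 8 consonants.

8


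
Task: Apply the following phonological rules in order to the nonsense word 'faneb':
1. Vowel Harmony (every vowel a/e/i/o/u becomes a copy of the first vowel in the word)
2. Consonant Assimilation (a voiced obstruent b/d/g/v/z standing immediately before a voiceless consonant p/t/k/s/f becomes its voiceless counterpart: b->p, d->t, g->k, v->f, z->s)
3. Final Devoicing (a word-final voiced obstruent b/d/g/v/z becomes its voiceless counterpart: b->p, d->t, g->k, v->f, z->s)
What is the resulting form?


Starting form: 'faneb'
Rule 1: Vowel Harmony: all vowels become 'a' (matching first vowel). 'faneb' -> 'fanab'
Rule 2: Consonant Assimilation: no voiced obstruent (b/d/g/v/z) stands immediately before a voiceless consonant (p/t/k/s/f). No change.
Rule 3: Final Devoicing: word-final voiced obstruent 'b' becomes voiceless 'p'. 'fanab' -> 'fanap'
Final form: 'fanap'

fanap


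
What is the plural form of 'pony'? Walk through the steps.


Apply rule: Change -y to -ies (consonant + y). 'pony' becomes 'ponies'.

ponies


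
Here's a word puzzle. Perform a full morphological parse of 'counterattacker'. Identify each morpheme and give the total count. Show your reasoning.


Step 1: Identify prefix: 'counter' (meaning: against)
Step 2: Identify root: 'attack'
Step 3: Identify suffix(es): 'er'
Decomposition: counter- (prefix: against) + attack (root) + -er (suffix: one who)
Total morphemes: 3

3 morphemes (counter- (prefix: against) + attack (root) + -er (suffix: one who))


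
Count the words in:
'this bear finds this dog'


Split into words: this | bear | finds | this | dog = 5 words.

5


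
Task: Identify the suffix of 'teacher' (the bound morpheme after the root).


The word 'teacher' = 'teach' (root) + '-er' (suffix). The suffix is '-er'.

er


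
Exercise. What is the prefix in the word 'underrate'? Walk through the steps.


The word 'underrate' = 'under' (prefix) + 'rate' (root). The prefix is 'under'.

under


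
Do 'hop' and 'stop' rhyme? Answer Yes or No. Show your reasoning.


Rime (stressed vowel + following sounds) of 'hop': -op = /ɒp/
Rime of 'stop': -op = /ɒp/
/ɒp/ and /ɒp/ are the same ending sound, so the words rhyme.

Yes


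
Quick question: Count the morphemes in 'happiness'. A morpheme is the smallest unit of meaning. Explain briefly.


Decomposition: happy (root) + -ness (suffix) = 2 morpheme(s)

2 morphemes


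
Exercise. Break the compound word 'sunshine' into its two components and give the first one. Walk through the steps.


Split 'sunshine' into 'sun' + 'shine'. The first part is 'sun'.

sun


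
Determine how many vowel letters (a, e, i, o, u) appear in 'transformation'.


Vowels in 'transformation': a, o, a, i, o = 5 vowels.

5


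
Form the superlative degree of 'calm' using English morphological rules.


Apply superlative formation (add -est): 'calm' -> 'calmest'.

calmest


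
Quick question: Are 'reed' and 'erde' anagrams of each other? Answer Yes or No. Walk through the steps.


Sorted letters of 'reed': 'deer'
Sorted letters of 'erde': 'deer'
They match.

Yes


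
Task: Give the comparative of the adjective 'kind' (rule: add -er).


Apply comparative formation (add -er): 'kind' -> 'kinder'.

kinder


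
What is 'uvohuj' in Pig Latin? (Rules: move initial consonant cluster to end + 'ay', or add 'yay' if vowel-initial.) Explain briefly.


'uvohuj' starts with a vowel, so add 'yay': 'uvohujyay'.

uvohujyay


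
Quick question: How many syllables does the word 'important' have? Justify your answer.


Break 'important' into syllables: im-por-tant -> im | por | tant = 3 syllables

3 syllables


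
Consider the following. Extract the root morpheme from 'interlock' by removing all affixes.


Remove prefix 'inter' from 'interlock' to get root 'lock'.

lock


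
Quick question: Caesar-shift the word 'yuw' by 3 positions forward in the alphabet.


Shift each letter by 3: y -> b, u -> x, w -> z. Result: 'bxz'.

bxz


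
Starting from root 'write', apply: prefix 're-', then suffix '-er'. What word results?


Step 1: Add prefix 're-' to 'write' = 'rewrite'
Step 2: Add suffix '-er' to 'rewrite' = 'rewriter'

rewriter


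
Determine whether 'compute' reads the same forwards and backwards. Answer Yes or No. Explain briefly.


Forward: 'compute'
Reversed: 'etupmoc'
They differ.

No


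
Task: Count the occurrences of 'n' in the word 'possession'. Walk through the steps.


Letter 'n' in 'possession': found at position(s) 10 = 1 occurrence(s).

1


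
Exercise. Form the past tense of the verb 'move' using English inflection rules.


Apply rule: Add -d (word ends in -e). 'move' becomes 'moved'.

moved


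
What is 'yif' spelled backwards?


Reverse 'yif' character by character: 'fiy'.

fiy


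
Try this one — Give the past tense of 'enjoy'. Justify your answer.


Apply rule: Add -ed. 'enjoy' becomes 'enjoyed'.

enjoyed


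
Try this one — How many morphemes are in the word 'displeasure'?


Decomposition: dis- (prefix) + please (root) + -ure (suffix) = 3 morpheme(s)

3 morphemes


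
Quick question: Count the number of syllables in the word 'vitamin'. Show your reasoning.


Break 'vitamin' into syllables: vi-ta-min -> vi | ta | min = 3 syllables

3 syllables


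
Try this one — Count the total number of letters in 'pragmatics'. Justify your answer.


Spell out 'pragmatics' and number each letter: p(1), r(2), a(3), g(4), m(5), a(6), t(7), i(8), c(9), s(10). Total: 10 letters.

10


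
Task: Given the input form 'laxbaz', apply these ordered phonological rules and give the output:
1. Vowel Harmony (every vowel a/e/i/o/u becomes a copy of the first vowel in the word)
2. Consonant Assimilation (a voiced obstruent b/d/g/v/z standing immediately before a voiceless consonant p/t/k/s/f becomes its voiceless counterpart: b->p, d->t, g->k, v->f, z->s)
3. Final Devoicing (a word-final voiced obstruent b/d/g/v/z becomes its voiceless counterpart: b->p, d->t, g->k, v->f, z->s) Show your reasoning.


Starting form: 'laxbaz'
Rule 1: Vowel Harmony: all vowels already match. No change.
Rule 2: Consonant Assimilation: no voiced obstruent (b/d/g/v/z) stands immediately before a voiceless consonant (p/t/k/s/f). No change.
Rule 3: Final Devoicing: word-final voiced obstruent 'z' becomes voiceless 's'. 'laxbaz' -> 'laxbas'
Final form: 'laxbas'

laxbas


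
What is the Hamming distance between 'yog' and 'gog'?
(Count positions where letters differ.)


Alignment:
Position 1: 'y' vs 'g' = DIFFER
Position 2: 'o' vs 'o' = match
Position 3: 'g' vs 'g' = match
Total differences: 1

1


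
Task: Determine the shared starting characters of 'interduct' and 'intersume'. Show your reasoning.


Compare from the start: 5 characters match: 'inter'. Mismatch at position 6: 'd' vs 's'.

inter


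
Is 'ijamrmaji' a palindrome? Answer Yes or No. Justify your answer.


Forward: 'ijamrmaji'
Reversed: 'ijamrmaji'
They are identical.

Yes


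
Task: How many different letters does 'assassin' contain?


Unique letters in 'assassin': {a, i, n, s} = 4 distinct letters.

4


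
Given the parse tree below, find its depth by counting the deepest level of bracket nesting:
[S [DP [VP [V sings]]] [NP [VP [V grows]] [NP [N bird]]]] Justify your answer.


Count bracket nesting levels:
'[' at pos 0: depth = 1
'[' at pos 3: depth = 2
'[' at pos 7: depth = 3
'[' at pos 11: depth = 4
'[' at pos 23: depth = 2
'[' at pos 27: depth = 3
'[' at pos 31: depth = 4
'[' at pos 42: depth = 3
'[' at pos 46: depth = 4
Maximum depth reached: 4

4


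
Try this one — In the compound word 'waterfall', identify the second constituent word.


Split 'waterfall' into 'water' + 'fall'. The second part is 'fall'.

fall


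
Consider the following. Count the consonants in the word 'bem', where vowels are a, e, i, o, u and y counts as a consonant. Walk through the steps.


Consonants in 'bem': b, m = 2 consonants.

2


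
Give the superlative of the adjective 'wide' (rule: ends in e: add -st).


Apply superlative formation (ends in e: add -st): 'wide' -> 'widest'.

widest


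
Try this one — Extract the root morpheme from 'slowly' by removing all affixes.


Remove suffix '-ly' from 'slowly' to get root 'slow'.

slow


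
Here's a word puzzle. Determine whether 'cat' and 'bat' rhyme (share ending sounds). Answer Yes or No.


Rime (stressed vowel + following sounds) of 'cat': -at = /æt/
Rime of 'bat': -at = /æt/
/æt/ and /æt/ are the same ending sound, so the words rhyme.

Yes


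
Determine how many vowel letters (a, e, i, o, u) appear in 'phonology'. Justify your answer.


Vowels in 'phonology': o, o, o = 3 vowels.

3


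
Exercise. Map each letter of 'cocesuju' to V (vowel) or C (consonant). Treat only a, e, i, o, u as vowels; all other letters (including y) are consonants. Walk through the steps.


Letter mapping: c = C, o = V, c = C, e = V, s = C, u = V, j = C, u = V.

CVCVCVCV


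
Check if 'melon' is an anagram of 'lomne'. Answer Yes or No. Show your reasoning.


Sorted letters of 'melon': 'elmno'
Sorted letters of 'lomne': 'elmno'
They match.

Yes


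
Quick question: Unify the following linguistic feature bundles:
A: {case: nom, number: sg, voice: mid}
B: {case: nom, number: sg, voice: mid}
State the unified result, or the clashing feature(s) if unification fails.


Compare features:
case: A=nom vs B=nom -> unified: nom
number: A=sg vs B=sg -> unified: sg
voice: A=mid vs B=mid -> unified: mid
No clashes found.

Unified: {case: nom, number: sg, voice: mid}


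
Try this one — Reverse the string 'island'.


Reverse 'island' character by character: 'dnalsi'.

dnalsi


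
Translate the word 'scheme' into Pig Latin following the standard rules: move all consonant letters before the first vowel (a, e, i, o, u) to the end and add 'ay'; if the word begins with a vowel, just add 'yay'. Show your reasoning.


'scheme': move consonant cluster 'sch' to end and add 'ay': 'emeschay'.

emeschay


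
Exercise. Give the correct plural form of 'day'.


Apply rule: Add -s. 'day' becomes 'days'.

days


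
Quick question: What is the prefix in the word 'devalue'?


The word 'devalue' = 'de' (prefix) + 'value' (root). The prefix is 'de'.

de


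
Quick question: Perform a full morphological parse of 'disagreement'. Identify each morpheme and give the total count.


Step 1: Identify prefix: 'dis' (meaning: not/apart)
Step 2: Identify root: 'agree'
Step 3: Identify suffix(es): 'ment'
Decomposition: dis- (prefix: not/apart) + agree (root) + -ment (suffix: action/result)
Total morphemes: 3

3 morphemes (dis- (prefix: not/apart) + agree (root) + -ment (suffix: action/result))


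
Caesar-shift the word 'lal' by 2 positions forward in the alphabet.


Shift each letter by 2: l -> n, a -> c, l -> n. Result: 'ncn'.

ncn


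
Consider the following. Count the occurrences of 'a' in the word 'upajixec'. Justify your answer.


Letter 'a' in 'upajixec': found at position(s) 3 = 1 occurrence(s).

1


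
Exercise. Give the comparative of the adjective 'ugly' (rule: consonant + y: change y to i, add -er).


Apply comparative formation (consonant + y: change y to i, add -er): 'ugly' -> 'uglier'.

uglier


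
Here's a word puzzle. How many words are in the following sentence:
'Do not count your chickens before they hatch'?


Split into words: Do | not | count | your | chickens | before | they | hatch = 8 words.

8


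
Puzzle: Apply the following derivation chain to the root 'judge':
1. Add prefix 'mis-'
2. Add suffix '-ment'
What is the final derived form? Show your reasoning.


Step 1: Add prefix 'mis-' to 'judge' = 'misjudge'
Step 2: Add suffix '-ment' to 'misjudge' = 'misjudgment'

misjudgment


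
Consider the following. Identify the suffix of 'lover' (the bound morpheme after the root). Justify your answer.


The word 'lover' = 'love' (root) + '-er' (suffix). The suffix is '-er'.

er


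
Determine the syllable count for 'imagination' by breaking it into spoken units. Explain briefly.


Break 'imagination' into syllables: i-mag-i-na-tion -> i | mag | i | na | tion = 5 syllables

5 syllables


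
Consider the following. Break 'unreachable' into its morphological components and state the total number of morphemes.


Step 1: Identify prefix: 'un' (meaning: not/reverse)
Step 2: Identify root: 'reach'
Step 3: Identify suffix(es): 'able'
Decomposition: un- (prefix: not/reverse) + reach (root) + -able (suffix: capable of)
Total morphemes: 3

3 morphemes (un- (prefix: not/reverse) + reach (root) + -able (suffix: capable of))


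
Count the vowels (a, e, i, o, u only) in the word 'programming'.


Vowels in 'programming': o, a, i = 3 vowels.

3


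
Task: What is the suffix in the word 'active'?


The word 'active' = 'act' (root) + '-ive' (suffix). The suffix is '-ive'.

ive


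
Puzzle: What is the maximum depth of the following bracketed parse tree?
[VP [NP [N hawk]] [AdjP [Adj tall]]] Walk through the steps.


Count bracket nesting levels:
'[' at pos 0: depth = 1
'[' at pos 4: depth = 2
'[' at pos 8: depth = 3
'[' at pos 18: depth = 2
'[' at pos 24: depth = 3
Maximum depth reached: 3

3


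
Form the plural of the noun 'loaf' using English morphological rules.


Apply rule: Change -f to -ves. 'loaf' becomes 'loaves'.

loaves


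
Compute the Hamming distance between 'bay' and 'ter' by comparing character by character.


Alignment:
Position 1: 'b' vs 't' = DIFFER
Position 2: 'a' vs 'e' = DIFFER
Position 3: 'y' vs 'r' = DIFFER
Total differences: 3

3


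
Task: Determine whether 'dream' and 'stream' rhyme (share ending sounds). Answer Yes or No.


Rime (stressed vowel + following sounds) of 'dream': -eam = /iːm/
Rime of 'stream': -eam = /iːm/
/iːm/ and /iːm/ are the same ending sound, so the words rhyme.

Yes


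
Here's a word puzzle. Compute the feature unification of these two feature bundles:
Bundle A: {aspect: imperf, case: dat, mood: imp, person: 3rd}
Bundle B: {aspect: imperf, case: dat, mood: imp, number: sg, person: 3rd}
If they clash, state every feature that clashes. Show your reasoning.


Compare features:
aspect: A=imperf vs B=imperf -> unified: imperf
case: A=dat vs B=dat -> unified: dat
mood: A=imp vs B=imp -> unified: imp
number: A=_ vs B=sg -> unified: sg
person: A=3rd vs B=3rd -> unified: 3rd
No clashes found.

Unified: {aspect: imperf, case: dat, mood: imp, number: sg, person: 3rd}


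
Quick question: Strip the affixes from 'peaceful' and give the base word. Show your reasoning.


Remove suffix '-ful' from 'peaceful' to get root 'peace'.

peace


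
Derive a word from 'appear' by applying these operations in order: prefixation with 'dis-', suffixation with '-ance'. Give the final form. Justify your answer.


Step 1: Add prefix 'dis-' to 'appear' = 'disappear'
Step 2: Add suffix '-ance' to 'disappear' = 'disappearance'

disappearance


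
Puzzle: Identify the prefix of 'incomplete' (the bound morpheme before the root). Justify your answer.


The word 'incomplete' = 'in' (prefix) + 'complete' (root). The prefix is 'in'.

in


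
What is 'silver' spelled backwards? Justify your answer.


Reverse 'silver' character by character: 'revlis'.

revlis


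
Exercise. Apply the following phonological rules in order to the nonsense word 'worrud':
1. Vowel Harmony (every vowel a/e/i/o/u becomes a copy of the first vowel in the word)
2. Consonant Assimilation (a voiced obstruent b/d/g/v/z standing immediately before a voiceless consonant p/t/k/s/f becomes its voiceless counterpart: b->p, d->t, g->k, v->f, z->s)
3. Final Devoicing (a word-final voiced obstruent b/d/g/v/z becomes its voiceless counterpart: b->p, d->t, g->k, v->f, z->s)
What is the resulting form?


Starting form: 'worrud'
Rule 1: Vowel Harmony: all vowels become 'o' (matching first vowel). 'worrud' -> 'worrod'
Rule 2: Consonant Assimilation: no voiced obstruent (b/d/g/v/z) stands immediately before a voiceless consonant (p/t/k/s/f). No change.
Rule 3: Final Devoicing: word-final voiced obstruent 'd' becomes voiceless 't'. 'worrod' -> 'worrot'
Final form: 'worrot'

worrot


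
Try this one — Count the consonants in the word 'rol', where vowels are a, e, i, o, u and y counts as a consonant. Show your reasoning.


Consonants in 'rol': r, l = 2 consonants.

2


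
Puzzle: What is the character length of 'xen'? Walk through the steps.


Spell out 'xen' and number each letter: x(1), e(2), n(3). Total: 3 letters.

3


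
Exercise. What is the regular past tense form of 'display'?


Apply rule: Add -ed. 'display' becomes 'displayed'.

displayed


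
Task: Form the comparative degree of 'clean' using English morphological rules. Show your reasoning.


Apply comparative formation (add -er): 'clean' -> 'cleaner'.

cleaner


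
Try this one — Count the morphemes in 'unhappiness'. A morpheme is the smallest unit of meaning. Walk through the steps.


Decomposition: un- (prefix) + happy (root) + -ness (suffix) = 3 morpheme(s)

3 morphemes


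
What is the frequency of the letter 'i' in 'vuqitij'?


Letter 'i' in 'vuqitij': found at position(s) 4, 6 = 2 occurrence(s).

2


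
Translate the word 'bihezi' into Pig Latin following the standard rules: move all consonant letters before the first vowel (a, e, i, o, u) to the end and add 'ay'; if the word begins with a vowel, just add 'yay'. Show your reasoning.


'bihezi': move consonant cluster 'b' to end and add 'ay': 'ihezibay'.

ihezibay


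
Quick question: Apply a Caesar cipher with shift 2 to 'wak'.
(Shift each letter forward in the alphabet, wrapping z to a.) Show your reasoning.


Shift each letter by 2: w -> y, a -> c, k -> m. Result: 'ycm'.

ycm


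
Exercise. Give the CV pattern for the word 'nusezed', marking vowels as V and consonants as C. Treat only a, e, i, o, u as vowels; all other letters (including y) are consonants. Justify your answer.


Letter mapping: n = C, u = V, s = C, e = V, z = C, e = V, d = C.

CVCVCVC
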